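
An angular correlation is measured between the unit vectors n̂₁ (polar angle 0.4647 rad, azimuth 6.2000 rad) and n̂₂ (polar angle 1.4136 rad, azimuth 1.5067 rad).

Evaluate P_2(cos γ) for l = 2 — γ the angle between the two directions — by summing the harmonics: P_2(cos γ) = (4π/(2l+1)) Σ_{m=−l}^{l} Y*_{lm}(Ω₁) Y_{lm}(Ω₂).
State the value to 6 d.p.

-0.474062

Summing Y*_{l m}(θ₁,φ₁)·Y_{l m}(θ₂,φ₂) over m ∈ [−2, 2]; prefactor 4π/(2·2+1) = 2.513274:
  m=-2: Y*=0.07651 - 0.01285j  Y=-0.37372 - 0.04817j  product -0.02921 + 0.00112j
  m=-1: Y*=0.30844 - 0.02572j  Y=0.00765 - 0.11921j  product -0.00071 - 0.03696j
  m=+0: Y*=0.44075 + 0.00000j  Y=-0.29220 + 0.00000j  product -0.12879 + 0.00000j
  m=+1: Y*=-0.30844 - 0.02572j  Y=-0.00765 - 0.11921j  product -0.00071 + 0.03696j
  m=+2: Y*=0.07651 + 0.01285j  Y=-0.37372 + 0.04817j  product -0.02921 - 0.00112j
Total Σ_m = -0.18862 + 0.00000j. Multiply by 2.513274: -0.47406 + 0.00000j. P_2(cos γ) = -0.474062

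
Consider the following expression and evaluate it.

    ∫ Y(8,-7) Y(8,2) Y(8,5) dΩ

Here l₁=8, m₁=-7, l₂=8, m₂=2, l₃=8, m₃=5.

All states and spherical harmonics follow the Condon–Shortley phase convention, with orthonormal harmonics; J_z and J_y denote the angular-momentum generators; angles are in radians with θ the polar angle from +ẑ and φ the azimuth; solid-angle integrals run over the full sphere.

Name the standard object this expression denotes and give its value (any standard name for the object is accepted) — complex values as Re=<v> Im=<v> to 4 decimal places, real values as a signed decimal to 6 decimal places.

Gaunt coefficient, +0.111786

This is a Gaunt coefficient — the integral of a triple product of spherical harmonics over the sphere.
m-sum 0 ✓  L=24 even ✓  0≤8≤16 ✓
Π(2lᵢ+1) = 17×17×17 = 4913
triangle coeff Δ(8,8,8) = 1/236637794250
Σ_t [0,8]: t=0:+1/65548320768000 t=1:−1/128024064000 t=2:+1/2985984000 t=3:−1/373248000 t=4:+1/191102976 t=5:−1/373248000 t=6:+1/2985984000 t=7:−1/128024064000 t=8:+1/65548320768000 = 11/20808990720
(3j)²=490/96577 [(8 8 8; 0 0 0)], sign=+1
Σ_t [7,8]: t=7:−1/146313216000 t=8:+1/292626432000 = -1/292626432000
(3j)²=234/37145 [(8 8 8; -7 2 5)], sign=+1
⇒ 4πI² = 29988/190969
I = (+1)√(29988/190969/(4π)) = 0.11178599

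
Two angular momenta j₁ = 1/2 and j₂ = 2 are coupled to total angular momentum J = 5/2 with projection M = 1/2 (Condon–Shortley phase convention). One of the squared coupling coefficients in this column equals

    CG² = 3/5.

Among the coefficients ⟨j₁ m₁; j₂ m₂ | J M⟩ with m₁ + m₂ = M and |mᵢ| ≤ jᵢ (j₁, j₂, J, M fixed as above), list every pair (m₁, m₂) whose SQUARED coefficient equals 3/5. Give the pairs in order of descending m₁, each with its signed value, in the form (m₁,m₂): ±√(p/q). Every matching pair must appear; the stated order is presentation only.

Admissible pairs with m₁+m₂ = M = 1/2: (-1/2,1), (1/2,0)
  (m₁,m₂)=(1/2,0): CG² = 3/5, CG = +√(3/5)   ← matches the target
  (m₁,m₂)=(-1/2,1): CG² = 2/5, CG = +√(2/5)
Pairs with CG² = 3/5: (1/2,0): +√(3/5)

(1/2,0): +√(3/5)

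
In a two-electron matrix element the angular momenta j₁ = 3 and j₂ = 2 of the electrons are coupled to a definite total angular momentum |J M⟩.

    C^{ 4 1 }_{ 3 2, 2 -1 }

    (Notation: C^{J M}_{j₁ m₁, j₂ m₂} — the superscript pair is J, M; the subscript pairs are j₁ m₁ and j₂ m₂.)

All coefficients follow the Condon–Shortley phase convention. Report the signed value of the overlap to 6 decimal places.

triangle: 1!·5!·3!/10! = 720/3628800
(j±m)!: 5!·1!·1!·3!·5!·3! = 518400
prefactor² = (2J+1)·Δ·N² = 6480/7
  k=0: +1/(0!·1!·1!·1!·4!·2!) = 1/48
  k=1: −1/(1!·0!·0!·0!·5!·3!) = -1/720
Σ = 7/360  ⇒  CG² = 6480/7·(7/360)² = 7/20
CG = +√(7/20) = +0.591608

+0.591608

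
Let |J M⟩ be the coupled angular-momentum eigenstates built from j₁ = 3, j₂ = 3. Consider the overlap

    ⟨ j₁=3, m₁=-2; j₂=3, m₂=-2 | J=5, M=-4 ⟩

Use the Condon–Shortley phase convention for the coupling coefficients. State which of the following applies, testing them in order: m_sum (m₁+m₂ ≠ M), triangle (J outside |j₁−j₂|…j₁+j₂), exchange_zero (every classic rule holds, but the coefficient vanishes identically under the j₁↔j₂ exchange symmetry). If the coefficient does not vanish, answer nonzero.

m-sum: m₁+m₂ = -2+(-2) = -4, M = -4  ✓
triangle: |j₁−j₂| = 0 ≤ J = 5 ≤ j₁+j₂ = 6  ✓
exchange: j₁=j₂ and m₁=m₂, and (−1)^(j₁+j₂−J) = (−1)^1 = −1 forces ⟨j₁m₁;j₂m₂|JM⟩ = −⟨j₂m₂;j₁m₁|JM⟩ = −⟨j₁m₁;j₂m₂|JM⟩ ⇒ the coefficient vanishes identically
Racah sum check: Σ_k collapses to 0 ⇒ CG = 0

exchange_zero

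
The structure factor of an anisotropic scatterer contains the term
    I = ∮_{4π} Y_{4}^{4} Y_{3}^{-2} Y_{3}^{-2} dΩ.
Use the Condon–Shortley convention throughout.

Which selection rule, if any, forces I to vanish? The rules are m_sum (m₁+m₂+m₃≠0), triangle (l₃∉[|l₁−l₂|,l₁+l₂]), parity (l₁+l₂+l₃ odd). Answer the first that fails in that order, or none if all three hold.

none

Σmᵢ = 0  ✓
l₃∈[|l₁−l₂|,l₁+l₂]=[1,7], have l₃=3  ✓
Σlᵢ = 10 ⇒ even  ✓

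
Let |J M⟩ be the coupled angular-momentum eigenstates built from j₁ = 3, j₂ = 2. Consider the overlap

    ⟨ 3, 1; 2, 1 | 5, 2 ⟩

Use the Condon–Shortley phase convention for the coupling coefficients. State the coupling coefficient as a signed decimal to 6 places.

triangle: 0!×6!×4!/11! = 17280/39916800
(j±m)!: 4!×2!×3!×1!×7!×3! = 8709120
prefactor² = (2J+1)×Δ×N² = 41472
  k=0: +1/(0!×0!×2!×3!×4!×1!) = 1/288
Σ = 1/288  ⇒  CG² = 41472×(1/288)² = 1/2
CG = +√(1/2) = +0.707107

+0.707107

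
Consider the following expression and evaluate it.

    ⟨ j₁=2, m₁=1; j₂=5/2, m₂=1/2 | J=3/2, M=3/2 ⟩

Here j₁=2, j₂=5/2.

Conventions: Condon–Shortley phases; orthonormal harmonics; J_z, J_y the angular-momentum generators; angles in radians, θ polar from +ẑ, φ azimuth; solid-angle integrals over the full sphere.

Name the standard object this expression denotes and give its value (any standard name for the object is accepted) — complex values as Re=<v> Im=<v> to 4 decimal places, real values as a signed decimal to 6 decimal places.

This is a Clebsch–Gordan (vector-coupling) coefficient.
√[4·3!1!2!/7! · 3!1!3!2!3!0!] = √(144/35)
  +(−1)^1/∏(1,2,0,2,1,0)! = -1/4  (running -1/4)
⟨..|..⟩ = √(144/35)·(-1/4) = -0.507093

Clebsch–Gordan coefficient, −√(9/35) ≈ -0.507093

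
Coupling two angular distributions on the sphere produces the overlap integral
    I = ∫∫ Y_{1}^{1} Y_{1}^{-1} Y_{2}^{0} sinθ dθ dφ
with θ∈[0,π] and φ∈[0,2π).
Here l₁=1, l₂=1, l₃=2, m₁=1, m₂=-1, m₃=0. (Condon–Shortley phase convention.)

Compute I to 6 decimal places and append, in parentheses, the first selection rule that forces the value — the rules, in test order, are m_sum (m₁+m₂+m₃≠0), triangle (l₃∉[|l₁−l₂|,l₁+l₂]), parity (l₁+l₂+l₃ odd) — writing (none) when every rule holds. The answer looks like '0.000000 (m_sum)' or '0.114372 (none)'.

m-sum 0 ✓  L=4 even ✓  0≤2≤2 ✓
Π(2lᵢ+1) = 3×3×5 = 45
triangle coeff Δ(1,1,2) = 1/30
Σ_t [0,0]: t=0:+1/1 = 1/1
(3j)²=2/15 [(1 1 2; 0 0 0)], sign=+1
Σ_t [0,0]: t=0:+1/4 = 1/4
(3j)²=1/30 [(1 1 2; 1 -1 0)], sign=+1
⇒ 4πI² = 1/5
I = (+1)√(1/5/(4π)) = 0.12615663
No selection rule forces the value: the integral is nonzero (none).

0.126157 (none)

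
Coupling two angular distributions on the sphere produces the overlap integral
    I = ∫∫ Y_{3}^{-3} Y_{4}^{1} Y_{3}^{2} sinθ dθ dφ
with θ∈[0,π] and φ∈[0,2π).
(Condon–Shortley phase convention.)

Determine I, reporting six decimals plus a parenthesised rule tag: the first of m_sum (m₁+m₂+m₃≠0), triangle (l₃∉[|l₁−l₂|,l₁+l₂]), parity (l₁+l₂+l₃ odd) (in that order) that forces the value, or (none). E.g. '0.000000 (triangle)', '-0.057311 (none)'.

Checks pass: Σm=0; 10 even; l₃=3∈[1,7].
(2·3+1)(2·4+1)(2·3+1) = 441
Δ: 4! 2! 4! / 11! → 1/34650
sum: t=1:−1/72 t=2:+1/16 t=3:−1/72 = 5/144
3j²(3 4 3; 0 0 0) = Δ·Π!·Σ² = 2/77  (sign -1)
sum: t=4:+1/288 = 1/288
3j²(3 4 3; -3 1 2) = Δ·Π!·Σ² = 5/231  (sign -1)
combine: 4πI² = 441·2/77·5/231 = 30/121
take √, sign +1: I = 0.14046335
No selection rule forces the value: the integral is nonzero (none).

0.140463 (none)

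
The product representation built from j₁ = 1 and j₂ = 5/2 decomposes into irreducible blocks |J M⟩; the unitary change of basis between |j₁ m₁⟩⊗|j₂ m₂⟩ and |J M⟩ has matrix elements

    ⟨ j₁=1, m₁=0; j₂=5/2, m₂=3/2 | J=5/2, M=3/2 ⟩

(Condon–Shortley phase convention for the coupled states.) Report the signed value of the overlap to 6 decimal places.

−√(9/35) ≈ -0.507093

√[6·1!1!4!/7! · 1!1!4!1!4!1!] = √(576/35)
  +(−1)^0/∏(0,1,1,4,0,0)! = 1/24  (running 1/24)
  +(−1)^1/∏(1,0,0,3,1,1)! = -1/6  (running -1/8)
⟨..|..⟩ = √(576/35)·(-1/8) = -0.507093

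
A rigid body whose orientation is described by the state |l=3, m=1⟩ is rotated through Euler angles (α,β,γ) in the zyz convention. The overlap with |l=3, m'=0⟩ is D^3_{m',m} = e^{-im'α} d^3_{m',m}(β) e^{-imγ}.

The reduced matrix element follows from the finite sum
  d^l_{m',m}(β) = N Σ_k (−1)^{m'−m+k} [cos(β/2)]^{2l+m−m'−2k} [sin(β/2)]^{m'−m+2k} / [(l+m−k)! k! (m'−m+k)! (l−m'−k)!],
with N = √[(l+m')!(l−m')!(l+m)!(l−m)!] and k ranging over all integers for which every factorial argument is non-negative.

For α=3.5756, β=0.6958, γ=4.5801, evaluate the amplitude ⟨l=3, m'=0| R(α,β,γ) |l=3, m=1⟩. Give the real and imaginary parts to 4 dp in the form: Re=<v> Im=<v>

Re=-0.0712 Im=0.5353

Split into d^3_{0,1}(β=0.6958) × two z-phases.
c=cos(0.695800/2)=0.940091, s=sin(0.695800/2)=0.340924; N=√[6·6·24·2]=41.569219
Admissible k: 1..3 (factorial args all ≥0)
  k=1: (−1)^0·41.5692/(12)·0.9401^5·0.3409^1 = +0.867157
  k=2: (−1)^1·41.5692/(4)·0.9401^3·0.3409^3 = -0.342133
  k=3: (−1)^2·41.5692/(12)·0.9401^1·0.3409^5 = +0.014999
d^3_{0,1}(0.6958) = +0.867157 -0.342133 +0.014999 = +0.540022
D = (+1.000000+0.000000i)·(+0.540022)·(-0.131903+0.991263i) = -0.071231+0.535303i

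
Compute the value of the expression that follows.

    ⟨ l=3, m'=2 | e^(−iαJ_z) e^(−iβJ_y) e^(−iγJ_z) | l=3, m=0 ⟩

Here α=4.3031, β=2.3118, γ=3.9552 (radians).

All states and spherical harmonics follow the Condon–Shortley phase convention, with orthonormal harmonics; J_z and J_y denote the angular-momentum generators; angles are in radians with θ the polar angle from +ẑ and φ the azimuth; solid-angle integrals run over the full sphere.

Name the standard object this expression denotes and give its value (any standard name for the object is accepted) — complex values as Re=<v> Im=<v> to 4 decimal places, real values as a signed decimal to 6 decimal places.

This is a Wigner D-matrix element — the rotation-matrix element ⟨l m'| R(α,β,γ) |l m⟩ in the angular-momentum basis.
First d^3_{2,0}(β=2.3118), then the phase factors e^{-i(2)α} and e^{-i(0)γ}:
With c≡cos(β/2)=0.403095 and s≡sin(β/2)=0.915158, N=[120·1·6·6]^{1/2}=65.726707
k: max(0,(0)−(2))=0 … min(3+(0),3−(2))=1
  k=0: (−1)^2·65.7267/(12)·0.4031^4·0.9152^2 = +0.121111
  k=1: (−1)^3·65.7267/(12)·0.4031^2·0.9152^4 = -0.624252
d^3_{2,0}(2.3118) = +0.121111 -0.624252 = -0.503141
Attach z-rotation phases: D = e^{-i(2)(4.3031)}·(-0.503141)·e^{-i(0)(3.9552)} = +0.343777+0.367381i

Wigner D-matrix element, Re=0.3438 Im=0.3674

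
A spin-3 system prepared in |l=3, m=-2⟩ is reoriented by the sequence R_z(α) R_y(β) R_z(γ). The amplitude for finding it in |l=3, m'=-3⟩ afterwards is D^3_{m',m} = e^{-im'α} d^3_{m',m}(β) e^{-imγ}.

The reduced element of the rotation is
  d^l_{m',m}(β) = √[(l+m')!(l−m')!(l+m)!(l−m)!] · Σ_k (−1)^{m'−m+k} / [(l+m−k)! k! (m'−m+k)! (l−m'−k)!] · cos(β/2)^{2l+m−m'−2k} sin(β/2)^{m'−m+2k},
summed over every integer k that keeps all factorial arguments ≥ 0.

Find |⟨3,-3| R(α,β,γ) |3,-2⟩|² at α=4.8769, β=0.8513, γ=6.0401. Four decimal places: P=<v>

First d^3_{-3,-2}(β=0.8513), then the phase factors e^{-i(-3)α} and e^{-i(-2)γ}:
c=cos(0.851300/2)=0.910771, s=sin(0.851300/2)=0.412913; N=√[1·720·1·120]=293.938769
The bounds max(0,m−m')=1 and min(l+m,l−m')=1 give 1 term
  k=1: (−1)^0·293.9388/(120)·0.9108^5·0.4129^1 = +0.633839
d^3_{-3,-2}(0.8513) = +0.633839
|D^3_{-3,-2}|² = |d^3_{-3,-2}(β)|² = (+0.633839)² = 0.401752 (the z-rotation phases have unit modulus)

P=0.4018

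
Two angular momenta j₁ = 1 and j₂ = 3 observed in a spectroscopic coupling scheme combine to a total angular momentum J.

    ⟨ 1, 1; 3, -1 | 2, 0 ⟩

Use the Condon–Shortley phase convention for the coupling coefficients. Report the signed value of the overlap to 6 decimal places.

+√(2/7) ≈ +0.534522

j₁+j₂−J=2  J+j₁−j₂=0  J−j₁+j₂=4  j₁+j₂+J+1=7
(j₁±m₁, j₂±m₂, J±M) = (2,0,2,4,2,2)
P² = 128/7
sum k=0..0:
  [0] +1/8 = 1/8
S = 1/8
C² = P²·S² = 2/7 ; C = +0.534522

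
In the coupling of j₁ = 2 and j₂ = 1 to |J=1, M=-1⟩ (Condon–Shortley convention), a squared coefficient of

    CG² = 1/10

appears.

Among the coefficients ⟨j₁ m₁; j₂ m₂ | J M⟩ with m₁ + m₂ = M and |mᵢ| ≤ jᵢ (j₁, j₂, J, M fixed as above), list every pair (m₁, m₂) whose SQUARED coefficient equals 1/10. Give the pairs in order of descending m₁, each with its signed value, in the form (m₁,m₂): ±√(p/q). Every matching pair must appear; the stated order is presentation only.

Admissible pairs with m₁+m₂ = M = -1: (-2,1), (-1,0), (0,-1)
  (m₁,m₂)=(0,-1): CG² = 1/10, CG = +√(1/10)   ← matches the target
  (m₁,m₂)=(-1,0): CG² = 3/10, CG = −√(3/10)
  (m₁,m₂)=(-2,1): CG² = 3/5, CG = +√(3/5)
Pairs with CG² = 1/10: (0,-1): +√(1/10)

(0,-1): +√(1/10)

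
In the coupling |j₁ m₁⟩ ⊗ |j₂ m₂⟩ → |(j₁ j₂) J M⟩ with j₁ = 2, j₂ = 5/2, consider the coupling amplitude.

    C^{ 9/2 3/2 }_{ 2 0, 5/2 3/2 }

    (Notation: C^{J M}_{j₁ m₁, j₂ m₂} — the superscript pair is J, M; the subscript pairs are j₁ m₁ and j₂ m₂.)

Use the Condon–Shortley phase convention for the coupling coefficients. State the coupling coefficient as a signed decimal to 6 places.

√[10·0!4!5!/10! · 2!2!4!1!6!3!] = √(23040/7)
  +(−1)^0/∏(0,0,2,4,2,1)! = 1/96  (running 1/96)
⟨..|..⟩ = √(23040/7)·(1/96) = +0.597614

+0.597614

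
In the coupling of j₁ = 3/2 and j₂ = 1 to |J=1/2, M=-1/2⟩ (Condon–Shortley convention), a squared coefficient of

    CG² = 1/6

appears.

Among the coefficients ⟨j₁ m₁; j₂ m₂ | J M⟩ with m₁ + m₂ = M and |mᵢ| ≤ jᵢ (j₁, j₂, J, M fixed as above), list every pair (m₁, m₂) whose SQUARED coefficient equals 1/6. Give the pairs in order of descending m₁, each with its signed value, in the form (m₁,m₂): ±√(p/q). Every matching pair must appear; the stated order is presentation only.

(1/2,-1): +√(1/6)

Admissible pairs with m₁+m₂ = M = -1/2: (-3/2,1), (-1/2,0), (1/2,-1)
  (m₁,m₂)=(1/2,-1): CG² = 1/6, CG = +√(1/6)   ← matches the target
  (m₁,m₂)=(-1/2,0): CG² = 1/3, CG = −√(1/3)
  (m₁,m₂)=(-3/2,1): CG² = 1/2, CG = +√(1/2)
Pairs with CG² = 1/6: (1/2,-1): +√(1/6)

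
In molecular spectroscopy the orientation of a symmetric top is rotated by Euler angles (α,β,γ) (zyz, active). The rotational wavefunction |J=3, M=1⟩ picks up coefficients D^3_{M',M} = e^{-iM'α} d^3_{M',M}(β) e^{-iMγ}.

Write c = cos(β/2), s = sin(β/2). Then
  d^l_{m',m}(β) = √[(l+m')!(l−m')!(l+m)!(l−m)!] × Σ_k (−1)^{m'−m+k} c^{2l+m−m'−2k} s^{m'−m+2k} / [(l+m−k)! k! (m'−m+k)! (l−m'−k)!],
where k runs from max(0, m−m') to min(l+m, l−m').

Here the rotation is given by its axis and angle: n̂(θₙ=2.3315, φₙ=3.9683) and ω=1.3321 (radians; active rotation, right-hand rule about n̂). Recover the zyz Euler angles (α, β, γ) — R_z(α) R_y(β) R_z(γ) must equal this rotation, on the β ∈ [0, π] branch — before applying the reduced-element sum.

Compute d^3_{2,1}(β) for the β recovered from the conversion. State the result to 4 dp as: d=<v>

d=-0.4039

Axis–angle → zyz. n̂ = (sinθₙcosφₙ, sinθₙsinφₙ, cosθₙ) = (-0.490604, -0.532909, -0.689431), ω = 1.3321.
R = I cosω + sinω [n̂]ₓ + (1−cosω) n̂n̂ᵀ gives
  R = [+0.420220, +0.869516, -0.259533; -0.470252, +0.453282, +0.757231; +0.776066, -0.196158, +0.599370]
β = atan2(√(R₁₃²+R₂₃²), R₃₃) = 0.928083; α = atan2(R₂₃, R₁₃) mod 2π = 1.900989; γ = atan2(R₃₂, −R₃₁) mod 2π = 3.389167
d^3_{2,1}(β=0.9281) via the finite sum:
With c≡cos(β/2)=0.894251 and s≡sin(β/2)=0.447566, N=[120·1·24·2]^{1/2}=75.894664
The bounds max(0,m−m')=0 and min(l+m,l−m')=1 give 2 terms
  k=0: (−1)^1·75.8947/(24)·0.8943^5·0.4476^1 = -0.809383
  k=1: (−1)^2·75.8947/(12)·0.8943^3·0.4476^3 = +0.405489
d^3_{2,1}(0.9281) = -0.809383 +0.405489 = -0.403894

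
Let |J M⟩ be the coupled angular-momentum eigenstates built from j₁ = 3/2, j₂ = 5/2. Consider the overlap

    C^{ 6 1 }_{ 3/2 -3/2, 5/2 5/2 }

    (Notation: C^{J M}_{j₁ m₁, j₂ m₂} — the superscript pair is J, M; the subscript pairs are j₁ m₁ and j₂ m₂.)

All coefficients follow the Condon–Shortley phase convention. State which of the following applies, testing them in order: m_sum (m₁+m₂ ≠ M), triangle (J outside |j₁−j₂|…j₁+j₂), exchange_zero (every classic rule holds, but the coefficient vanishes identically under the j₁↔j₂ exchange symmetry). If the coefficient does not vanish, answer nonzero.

triangle

m-sum: m₁+m₂ = -3/2+5/2 = 1, M = 1  ✓
triangle: need |j₁−j₂| ≤ J ≤ j₁+j₂, i.e. J ∈ [1, 4]; J = 6 is outside ✗ ⇒ coefficient is 0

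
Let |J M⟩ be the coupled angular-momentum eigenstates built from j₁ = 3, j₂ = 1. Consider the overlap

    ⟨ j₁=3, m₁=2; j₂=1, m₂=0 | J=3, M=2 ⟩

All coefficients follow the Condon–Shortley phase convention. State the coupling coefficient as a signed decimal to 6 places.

√[7·1!5!1!/8! · 5!1!1!1!5!1!] = √(300)
  +(−1)^0/∏(0,1,1,1,4,0)! = 1/24  (running 1/24)
  +(−1)^1/∏(1,0,0,0,5,1)! = -1/120  (running 1/30)
⟨..|..⟩ = √(300)·(1/30) = +0.577350

+√(1/3) = +0.577350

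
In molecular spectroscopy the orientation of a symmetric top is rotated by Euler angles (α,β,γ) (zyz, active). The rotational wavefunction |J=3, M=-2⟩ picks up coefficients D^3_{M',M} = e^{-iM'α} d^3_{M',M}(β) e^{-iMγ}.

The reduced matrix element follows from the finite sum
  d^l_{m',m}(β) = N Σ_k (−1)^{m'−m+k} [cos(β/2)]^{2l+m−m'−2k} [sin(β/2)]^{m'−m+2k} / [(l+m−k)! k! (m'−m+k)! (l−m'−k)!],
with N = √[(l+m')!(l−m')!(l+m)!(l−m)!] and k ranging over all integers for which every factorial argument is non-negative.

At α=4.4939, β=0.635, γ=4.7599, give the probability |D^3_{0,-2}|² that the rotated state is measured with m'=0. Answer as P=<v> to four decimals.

P=0.1505

D^3_{0,-2}(4.4939,0.6350,4.7599) = e^{-i·0·4.4939}·d^3_{0,-2}(0.6350)·e^{-i·-2·4.7599}. Compute d first:
With c≡cos(β/2)=0.950019 and s≡sin(β/2)=0.312192, N=[6·6·1·120]^{1/2}=65.726707
Admissible k: 0..1 (factorial args all ≥0)
  k=0: (−1)^2·65.7267/(12)·0.9500^4·0.3122^2 = +0.434845
  k=1: (−1)^3·65.7267/(12)·0.9500^2·0.3122^4 = -0.046959
d^3_{0,-2}(0.6350) = +0.434845 -0.046959 = +0.387886
|D^3_{0,-2}|² = |d^3_{0,-2}(β)|² = (+0.387886)² = 0.150456 (the z-rotation phases have unit modulus)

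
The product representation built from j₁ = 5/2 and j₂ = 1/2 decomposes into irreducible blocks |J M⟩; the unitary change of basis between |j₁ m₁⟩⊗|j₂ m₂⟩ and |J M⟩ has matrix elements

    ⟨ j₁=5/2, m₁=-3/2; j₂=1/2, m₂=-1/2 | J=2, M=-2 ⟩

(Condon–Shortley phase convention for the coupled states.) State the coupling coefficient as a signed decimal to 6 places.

+√(1/6) = +0.408248

j₁+j₂−J=1  J+j₁−j₂=4  J−j₁+j₂=0  j₁+j₂+J+1=6
(j₁±m₁, j₂±m₂, J±M) = (1,4,0,1,0,4)
P² = 96
sum k=0..0:
  [0] +1/24 = 1/24
S = 1/24
C² = P²·S² = 1/6 ; C = +0.408248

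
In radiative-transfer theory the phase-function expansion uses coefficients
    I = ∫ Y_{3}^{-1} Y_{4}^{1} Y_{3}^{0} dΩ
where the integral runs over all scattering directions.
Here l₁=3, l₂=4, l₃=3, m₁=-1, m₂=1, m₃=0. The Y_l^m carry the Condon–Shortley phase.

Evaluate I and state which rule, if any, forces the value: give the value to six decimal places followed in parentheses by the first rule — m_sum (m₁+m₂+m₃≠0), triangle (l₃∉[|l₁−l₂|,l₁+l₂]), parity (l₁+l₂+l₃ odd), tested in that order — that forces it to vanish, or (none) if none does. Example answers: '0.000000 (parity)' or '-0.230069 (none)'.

-0.099323 (none)

Rules hold: Σm=0, L=10 even, 1≤3≤7.
N = 7·9·7 = 441
Δ = 4!·2!·4!/11! = 1/34650
Racah Σ t=1..3: t=1:−1/72 t=2:+1/16 t=3:−1/72 = 5/144
⇒ 3j(3 4 3; 0 0 0)² = 2/77, sgn -1
Racah Σ t=2..4: t=2:+1/48 t=3:−1/24 t=4:+1/288 = -5/288
⇒ 3j(3 4 3; -1 1 0)² = 5/462, sgn +1
4πI² = N·(3j₀)²·(3jₘ)² = 15/121
I = -1·√(0.123967/4π) = -0.09932258
No selection rule forces the value: the integral is nonzero (none).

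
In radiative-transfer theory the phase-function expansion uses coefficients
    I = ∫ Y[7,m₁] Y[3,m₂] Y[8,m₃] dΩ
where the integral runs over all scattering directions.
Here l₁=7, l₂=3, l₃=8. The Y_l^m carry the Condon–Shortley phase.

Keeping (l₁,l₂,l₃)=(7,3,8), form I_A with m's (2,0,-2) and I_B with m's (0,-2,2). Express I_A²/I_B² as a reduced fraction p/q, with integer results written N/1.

1849/1750

Same 7,3,8: normalisation and zero-m 3j drop out of the ratio.
A: Δ: 2! 12! 4! / 19! → 1/5290740; sum: t=0:+1/7257600 t=1:−1/3870720 t=2:+1/26127360 = -43/522547200; 3j²(7 3 8; 2 0 -2) = Δ·Π!·Σ² = 1849/352716  (sign -1)
B: Δ: 2! 12! 4! / 19! → 1/5290740; sum: t=0:+1/7257600 t=1:−1/12441600 = 1/17418240; 3j²(7 3 8; 0 -2 2) = Δ·Π!·Σ² = 125/25194  (sign +1)
I_A²/I_B² = (1849/352716)/(125/25194) = 1849/1750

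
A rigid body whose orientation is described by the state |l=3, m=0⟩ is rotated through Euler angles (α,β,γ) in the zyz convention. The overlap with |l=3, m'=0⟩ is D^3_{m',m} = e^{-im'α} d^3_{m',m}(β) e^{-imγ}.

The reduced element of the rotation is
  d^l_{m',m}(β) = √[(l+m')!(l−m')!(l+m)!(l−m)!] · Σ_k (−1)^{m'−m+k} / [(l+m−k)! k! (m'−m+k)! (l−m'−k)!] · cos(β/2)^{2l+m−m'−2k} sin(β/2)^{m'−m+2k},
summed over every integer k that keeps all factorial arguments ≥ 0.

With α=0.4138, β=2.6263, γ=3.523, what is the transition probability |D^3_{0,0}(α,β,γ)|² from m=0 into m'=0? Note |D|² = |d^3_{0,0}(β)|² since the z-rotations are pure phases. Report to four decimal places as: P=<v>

Split into d^3_{0,0}(β=2.6263) × two z-phases.
With c≡cos(β/2)=0.254805 and s≡sin(β/2)=0.966992, N=[6·6·6·6]^{1/2}=36.000000
k: max(0,(0)−(0))=0 … min(3+(0),3−(0))=3
  k=0: (−1)^0·36.0000/(36)·0.2548^6·0.9670^0 = +0.000274
  k=1: (−1)^1·36.0000/(4)·0.2548^4·0.9670^2 = -0.035475
  k=2: (−1)^2·36.0000/(4)·0.2548^2·0.9670^4 = +0.510918
  k=3: (−1)^3·36.0000/(36)·0.2548^0·0.9670^6 = -0.817595
d^3_{0,0}(2.6263) = +0.000274 -0.035475 +0.510918 -0.817595 = -0.341878
|D^3_{0,0}|² = |d^3_{0,0}(β)|² = (-0.341878)² = 0.116881 (the z-rotation phases have unit modulus)

P=0.1169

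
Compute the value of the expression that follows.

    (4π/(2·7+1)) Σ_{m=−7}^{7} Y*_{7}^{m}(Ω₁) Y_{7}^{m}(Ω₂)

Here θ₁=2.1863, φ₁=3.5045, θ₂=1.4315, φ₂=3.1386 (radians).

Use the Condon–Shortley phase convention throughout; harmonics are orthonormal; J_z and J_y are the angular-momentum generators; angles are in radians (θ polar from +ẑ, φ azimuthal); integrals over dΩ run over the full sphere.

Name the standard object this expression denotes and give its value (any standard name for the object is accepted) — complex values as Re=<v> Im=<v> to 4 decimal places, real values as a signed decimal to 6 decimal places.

Legendre polynomial (addition theorem), +0.221190

This sum is the spherical-harmonic addition theorem: it equals the Legendre polynomial P_l(cos γ) of the angle γ between the two directions.
Term-by-term m-sum for l=7 (normalisation 4π/15 = 0.837758):
  [-7]  conj(Y_{7,-7})(Ω₁) = 0.09975 - 0.06842j ; Y_{7,-7}(Ω₂) = -0.46700 - 0.00978j ; Δ = -0.04725 + 0.03098j
  [-6]  conj(Y_{7,-6})(Ω₁) = 0.18246 - 0.26293j ; Y_{7,-6}(Ω₂) = 0.24500 + 0.00440j ; Δ = 0.04586 - 0.06362j
  [-5]  conj(Y_{7,-5})(Ω₁) = 0.10712 - 0.43073j ; Y_{7,-5}(Ω₂) = 0.26188 + 0.00392j ; Δ = 0.02974 - 0.11238j
  [-4]  conj(Y_{7,-4})(Ω₁) = -0.02985 - 0.24934j ; Y_{7,-4}(Ω₂) = -0.26943 - 0.00323j ; Δ = 0.00724 + 0.06728j
  [-3]  conj(Y_{7,-3})(Ω₁) = 0.08684 + 0.16596j ; Y_{7,-3}(Ω₂) = -0.19134 - 0.00172j ; Δ = -0.01633 - 0.03190j
  [-2]  conj(Y_{7,-2})(Ω₁) = 0.26026 + 0.23096j ; Y_{7,-2}(Ω₂) = 0.27552 + 0.00165j ; Δ = 0.07133 + 0.06406j
  [-1]  conj(Y_{7,-1})(Ω₁) = -0.04328 - 0.01643j ; Y_{7,-1}(Ω₂) = 0.16309 + 0.00049j ; Δ = -0.00705 - 0.00270j
  [+0]  conj(Y_{7,0})(Ω₁) = -0.35044 + 0.00000j ; Y_{7,0}(Ω₂) = -0.27667 + 0.00000j ; Δ = 0.09696 + 0.00000j
  [+1]  conj(Y_{7,1})(Ω₁) = 0.04328 - 0.01643j ; Y_{7,1}(Ω₂) = -0.16309 + 0.00049j ; Δ = -0.00705 + 0.00270j
  [+2]  conj(Y_{7,2})(Ω₁) = 0.26026 - 0.23096j ; Y_{7,2}(Ω₂) = 0.27552 - 0.00165j ; Δ = 0.07133 - 0.06406j
  [+3]  conj(Y_{7,3})(Ω₁) = -0.08684 + 0.16596j ; Y_{7,3}(Ω₂) = 0.19134 - 0.00172j ; Δ = -0.01633 + 0.03190j
  [+4]  conj(Y_{7,4})(Ω₁) = -0.02985 + 0.24934j ; Y_{7,4}(Ω₂) = -0.26943 + 0.00323j ; Δ = 0.00724 - 0.06728j
  [+5]  conj(Y_{7,5})(Ω₁) = -0.10712 - 0.43073j ; Y_{7,5}(Ω₂) = -0.26188 + 0.00392j ; Δ = 0.02974 + 0.11238j
  [+6]  conj(Y_{7,6})(Ω₁) = 0.18246 + 0.26293j ; Y_{7,6}(Ω₂) = 0.24500 - 0.00440j ; Δ = 0.04586 + 0.06362j
  [+7]  conj(Y_{7,7})(Ω₁) = -0.09975 - 0.06842j ; Y_{7,7}(Ω₂) = 0.46700 - 0.00978j ; Δ = -0.04725 - 0.03098j
Accumulated sum 0.26403 + 0.00000j; after 4π/(2l+1) scaling, 0.22119 + 0.00000j ⇒ P_7 = 0.221190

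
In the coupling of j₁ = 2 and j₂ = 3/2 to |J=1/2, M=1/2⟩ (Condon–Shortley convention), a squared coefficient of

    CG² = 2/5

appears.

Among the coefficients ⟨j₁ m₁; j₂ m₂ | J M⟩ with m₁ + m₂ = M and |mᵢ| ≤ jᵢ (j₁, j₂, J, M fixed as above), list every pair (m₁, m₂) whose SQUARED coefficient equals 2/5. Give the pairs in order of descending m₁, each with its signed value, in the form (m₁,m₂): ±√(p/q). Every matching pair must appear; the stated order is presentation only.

Admissible pairs with m₁+m₂ = M = 1/2: (-1,3/2), (0,1/2), (1,-1/2), (2,-3/2)
  (m₁,m₂)=(2,-3/2): CG² = 2/5, CG = +√(2/5)   ← matches the target
  (m₁,m₂)=(1,-1/2): CG² = 3/10, CG = −√(3/10)
  (m₁,m₂)=(0,1/2): CG² = 1/5, CG = +√(1/5)
  (m₁,m₂)=(-1,3/2): CG² = 1/10, CG = −√(1/10)
Pairs with CG² = 2/5: (2,-3/2): +√(2/5)

(2,-3/2): +√(2/5)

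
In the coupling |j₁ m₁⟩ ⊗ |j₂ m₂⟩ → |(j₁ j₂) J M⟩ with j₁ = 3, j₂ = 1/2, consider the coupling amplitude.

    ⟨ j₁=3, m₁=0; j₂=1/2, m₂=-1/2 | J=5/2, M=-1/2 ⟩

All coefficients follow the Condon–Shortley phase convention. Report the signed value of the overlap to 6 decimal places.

+√(3/7) ≈ +0.654654

triangle: 1!×5!×0!/7! = 120/5040
(j±m)!: 3!×3!×0!×1!×2!×3! = 432
prefactor² = (2J+1)×Δ×N² = 432/7
  k=0: +1/(0!×1!×3!×0!×2!×0!) = 1/12
Σ = 1/12  ⇒  CG² = 432/7×(1/12)² = 3/7
CG = +√(3/7) = +0.654654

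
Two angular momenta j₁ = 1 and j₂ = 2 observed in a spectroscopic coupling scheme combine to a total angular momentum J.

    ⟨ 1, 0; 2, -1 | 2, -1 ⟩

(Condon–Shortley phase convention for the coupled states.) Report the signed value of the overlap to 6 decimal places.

√[5·1!1!3!/6! · 1!1!1!3!1!3!] = √(3/2)
  +(−1)^0/∏(0,1,1,1,0,2)! = 1/2  (running 1/2)
  +(−1)^1/∏(1,0,0,0,1,3)! = -1/6  (running 1/3)
⟨..|..⟩ = √(3/2)·(1/3) = +0.408248

+√(1/6) = +0.408248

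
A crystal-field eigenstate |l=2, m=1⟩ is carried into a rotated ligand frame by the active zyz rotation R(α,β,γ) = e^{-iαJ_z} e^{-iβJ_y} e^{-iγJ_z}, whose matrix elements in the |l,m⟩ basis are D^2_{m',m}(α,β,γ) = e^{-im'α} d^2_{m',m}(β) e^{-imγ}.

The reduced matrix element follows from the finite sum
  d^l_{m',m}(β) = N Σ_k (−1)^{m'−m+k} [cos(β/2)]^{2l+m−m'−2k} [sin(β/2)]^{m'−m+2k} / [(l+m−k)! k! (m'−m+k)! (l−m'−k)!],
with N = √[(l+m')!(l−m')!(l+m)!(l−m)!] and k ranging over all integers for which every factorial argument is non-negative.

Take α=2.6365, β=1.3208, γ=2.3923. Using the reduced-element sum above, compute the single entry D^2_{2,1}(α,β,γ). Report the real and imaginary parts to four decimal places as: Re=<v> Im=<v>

D^2_{2,1}(2.6365,1.3208,2.3923) = e^{-i·2·2.6365}·d^2_{2,1}(1.3208)·e^{-i·1·2.3923}. Compute d first:
With c≡cos(β/2)=0.789747 and s≡sin(β/2)=0.613433, N=[24·1·6·1]^{1/2}=12.000000
Admissible k: 0..0 (factorial args all ≥0)
  k=0: (−1)^1·12.0000/(6)·0.7897^3·0.6134^1 = -0.604311
d^2_{2,1}(1.3208) = -0.604311
Attach z-rotation phases: D = e^{-i(2)(2.6365)}·(-0.604311)·e^{-i(1)(2.3923)} = -0.113347+0.593586i

Re=-0.1133 Im=0.5936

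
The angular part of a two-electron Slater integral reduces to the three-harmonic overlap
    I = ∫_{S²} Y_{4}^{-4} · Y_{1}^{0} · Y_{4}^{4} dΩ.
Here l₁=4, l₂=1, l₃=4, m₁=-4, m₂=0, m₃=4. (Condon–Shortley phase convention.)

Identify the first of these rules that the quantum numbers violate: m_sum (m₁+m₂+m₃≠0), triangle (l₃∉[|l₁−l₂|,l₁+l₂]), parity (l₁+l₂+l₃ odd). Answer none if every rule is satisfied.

parity

Σmᵢ = 0  ✓
l₃∈[|l₁−l₂|,l₁+l₂]=[3,5], have l₃=4  ✓
Σlᵢ = 9 ⇒ odd  ✗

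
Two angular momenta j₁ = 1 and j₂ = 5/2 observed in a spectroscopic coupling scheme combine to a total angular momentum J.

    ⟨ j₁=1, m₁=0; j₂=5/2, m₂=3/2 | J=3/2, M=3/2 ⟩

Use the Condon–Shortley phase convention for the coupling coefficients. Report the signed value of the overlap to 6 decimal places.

j₁+j₂−J=2  J+j₁−j₂=0  J−j₁+j₂=3  j₁+j₂+J+1=6
(j₁±m₁, j₂±m₂, J±M) = (1,1,4,1,3,0)
P² = 48/5
sum k=1..1:
  [1] −1/6 = -1/6
S = -1/6
C² = P²·S² = 4/15 ; C = -0.516398

-0.516398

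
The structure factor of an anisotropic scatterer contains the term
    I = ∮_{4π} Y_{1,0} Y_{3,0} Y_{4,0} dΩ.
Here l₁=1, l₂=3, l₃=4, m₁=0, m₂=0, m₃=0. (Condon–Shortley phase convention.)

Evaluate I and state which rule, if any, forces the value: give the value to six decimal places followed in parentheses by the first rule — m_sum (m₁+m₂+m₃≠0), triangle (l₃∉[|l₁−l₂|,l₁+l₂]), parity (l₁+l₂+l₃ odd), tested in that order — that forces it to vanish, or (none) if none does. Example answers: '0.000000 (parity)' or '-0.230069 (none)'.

Checks pass: Σm=0; 8 even; l₃=4∈[2,4].
(2·1+1)(2·3+1)(2·4+1) = 189
Δ: 0! 2! 6! / 9! → 1/252
sum: t=0:+1/36 = 1/36
3j²(1 3 4; 0 0 0) = Δ·Π!·Σ² = 4/63  (sign +1)
(m-triple is (0,0,0) — same symbol as above.)
combine: 4πI² = 189·4/63·4/63 = 16/21
take √, sign +1: I = 0.24623252
No selection rule forces the value: the integral is nonzero (none).

0.246233 (none)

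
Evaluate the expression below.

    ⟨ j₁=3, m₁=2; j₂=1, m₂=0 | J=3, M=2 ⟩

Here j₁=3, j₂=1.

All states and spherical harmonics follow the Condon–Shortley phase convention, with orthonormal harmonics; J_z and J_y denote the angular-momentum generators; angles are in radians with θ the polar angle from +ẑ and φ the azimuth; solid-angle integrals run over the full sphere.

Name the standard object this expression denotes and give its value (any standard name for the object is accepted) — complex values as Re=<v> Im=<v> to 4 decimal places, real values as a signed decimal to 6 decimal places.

This is a Clebsch–Gordan (vector-coupling) coefficient.
j₁+j₂−J=1  J+j₁−j₂=5  J−j₁+j₂=1  j₁+j₂+J+1=8
(j₁±m₁, j₂±m₂, J±M) = (5,1,1,1,5,1)
P² = 300
sum k=0..1:
  [0] +1/24 = 1/24
  [1] −1/120 = -1/120
S = 1/30
C² = P²·S² = 1/3 ; C = +0.577350

Clebsch–Gordan coefficient, +√(1/3) ≈ +0.577350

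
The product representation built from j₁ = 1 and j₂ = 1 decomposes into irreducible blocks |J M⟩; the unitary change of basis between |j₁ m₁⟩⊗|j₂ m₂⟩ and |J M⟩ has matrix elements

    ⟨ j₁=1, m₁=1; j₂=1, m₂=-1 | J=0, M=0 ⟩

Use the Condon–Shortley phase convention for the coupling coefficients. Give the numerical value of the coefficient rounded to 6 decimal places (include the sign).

triangle: 2!·0!·0!/3! = 2/6
(j±m)!: 2!·0!·0!·2!·0!·0! = 4
prefactor² = (2J+1)·Δ·N² = 4/3
  k=0: +1/(0!·2!·0!·0!·0!·0!) = 1/2
Σ = 1/2  ⇒  CG² = 4/3·(1/2)² = 1/3
CG = +√(1/3) = +0.577350

+√(1/3) = +0.577350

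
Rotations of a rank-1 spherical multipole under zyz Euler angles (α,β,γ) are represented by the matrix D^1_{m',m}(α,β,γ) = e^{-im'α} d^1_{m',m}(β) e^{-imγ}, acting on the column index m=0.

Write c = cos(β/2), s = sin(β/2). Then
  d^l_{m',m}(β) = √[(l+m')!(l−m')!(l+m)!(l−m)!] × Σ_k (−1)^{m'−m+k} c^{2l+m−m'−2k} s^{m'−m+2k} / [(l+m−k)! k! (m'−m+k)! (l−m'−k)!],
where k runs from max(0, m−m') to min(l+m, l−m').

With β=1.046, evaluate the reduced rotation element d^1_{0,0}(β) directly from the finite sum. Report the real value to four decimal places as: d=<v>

d=0.5010

d^1_{0,0}(β=1.0460) via the finite sum:
With c≡cos(β/2)=0.866325 and s≡sin(β/2)=0.499481, N=[1·1·1·1]^{1/2}=1.000000
Admissible k: 0..1 (factorial args all ≥0)
  k=0: (−1)^0·1.0000/(1)·0.8663^2·0.4995^0 = +0.750518
  k=1: (−1)^1·1.0000/(1)·0.8663^0·0.4995^2 = -0.249482
d^1_{0,0}(1.0460) = +0.750518 -0.249482 = +0.501037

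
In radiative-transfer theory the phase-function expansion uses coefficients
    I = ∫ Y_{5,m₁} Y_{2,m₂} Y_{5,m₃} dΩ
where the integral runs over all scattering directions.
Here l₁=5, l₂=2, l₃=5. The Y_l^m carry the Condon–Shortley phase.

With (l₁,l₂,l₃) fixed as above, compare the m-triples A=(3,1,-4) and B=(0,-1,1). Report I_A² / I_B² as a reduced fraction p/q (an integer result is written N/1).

l's match ⇒ only the (l;m) 3-j factors differ between A and B.
A: triangle coeff Δ(5,2,5) = 1/38610; Σ_t [1,2]: t=1:−1/10080 t=2:+1/80640 = -1/11520; (3j)²=49/1430 [(5 2 5; 3 1 -4)], sign=+1
B: triangle coeff Δ(5,2,5) = 1/38610; Σ_t [0,1]: t=0:+1/1440 t=1:−1/1152 = -1/5760; (3j)²=1/858 [(5 2 5; 0 -1 1)], sign=-1
I_A²/I_B² = (49/1430)/(1/858) = 147/5

147/5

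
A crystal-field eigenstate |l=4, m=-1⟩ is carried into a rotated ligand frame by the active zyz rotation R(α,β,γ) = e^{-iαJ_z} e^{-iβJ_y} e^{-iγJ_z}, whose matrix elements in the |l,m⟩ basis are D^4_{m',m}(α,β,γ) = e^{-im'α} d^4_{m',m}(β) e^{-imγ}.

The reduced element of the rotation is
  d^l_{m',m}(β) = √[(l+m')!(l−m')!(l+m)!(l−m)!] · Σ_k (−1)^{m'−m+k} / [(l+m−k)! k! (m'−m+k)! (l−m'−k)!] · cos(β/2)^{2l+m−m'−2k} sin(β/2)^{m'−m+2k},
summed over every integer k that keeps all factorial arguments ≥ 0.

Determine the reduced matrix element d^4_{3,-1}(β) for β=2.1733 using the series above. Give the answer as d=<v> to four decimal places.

d=-0.4456

d^4_{3,-1}(β=2.1733) via the finite sum:
With c≡cos(β/2)=0.465453 and s≡sin(β/2)=0.885073, N=[5040·1·6·120]^{1/2}=1904.940944
k∈{0,1} keeps every argument non-negative
  k=0: (−1)^4·1904.9409/(144)·0.4655^4·0.8851^4 = +0.381011
  k=1: (−1)^5·1904.9409/(240)·0.4655^2·0.8851^6 = -0.826600
d^4_{3,-1}(2.1733) = +0.381011 -0.826600 = -0.445589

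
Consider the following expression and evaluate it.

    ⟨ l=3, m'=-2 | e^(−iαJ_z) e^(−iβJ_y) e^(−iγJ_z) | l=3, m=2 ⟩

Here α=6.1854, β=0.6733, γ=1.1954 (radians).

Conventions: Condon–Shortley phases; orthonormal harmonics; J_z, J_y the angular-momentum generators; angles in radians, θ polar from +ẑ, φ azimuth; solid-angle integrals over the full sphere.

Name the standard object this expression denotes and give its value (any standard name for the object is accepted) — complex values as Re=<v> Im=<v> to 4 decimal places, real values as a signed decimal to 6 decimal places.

This is a Wigner D-matrix element — the rotation-matrix element ⟨l m'| R(α,β,γ) |l m⟩ in the angular-momentum basis.
First d^3_{-2,2}(β=0.6733), then the phase factors e^{-i(-2)α} and e^{-i(2)γ}:
With c≡cos(β/2)=0.943867 and s≡sin(β/2)=0.330327, N=[1·120·120·1]^{1/2}=120.000000
k∈{4,5} keeps every argument non-negative
  k=4: (−1)^0·120.0000/(24)·0.9439^2·0.3303^4 = +0.053036
  k=5: (−1)^1·120.0000/(120)·0.9439^0·0.3303^6 = -0.001299
d^3_{-2,2}(0.6733) = +0.053036 -0.001299 = +0.051736
Phases: e^{-i·(-2)·6.1854}=+0.980937-0.194326i, e^{-i·(2)·1.1954}=-0.731148-0.682219i ⇒ D=-0.043965-0.027272i

Wigner D-matrix element, Re=-0.0440 Im=-0.0273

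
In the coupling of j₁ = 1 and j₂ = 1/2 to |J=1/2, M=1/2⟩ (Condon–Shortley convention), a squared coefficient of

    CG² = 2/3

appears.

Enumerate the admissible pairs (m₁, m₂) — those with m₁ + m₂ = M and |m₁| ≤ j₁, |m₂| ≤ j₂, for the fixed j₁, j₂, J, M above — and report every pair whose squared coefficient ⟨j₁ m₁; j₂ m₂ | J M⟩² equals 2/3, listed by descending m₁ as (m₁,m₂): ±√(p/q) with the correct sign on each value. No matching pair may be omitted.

Admissible pairs with m₁+m₂ = M = 1/2: (0,1/2), (1,-1/2)
  (m₁,m₂)=(1,-1/2): CG² = 2/3, CG = +√(2/3)   ← matches the target
  (m₁,m₂)=(0,1/2): CG² = 1/3, CG = −√(1/3)
Pairs with CG² = 2/3: (1,-1/2): +√(2/3)

(1,-1/2): +√(2/3)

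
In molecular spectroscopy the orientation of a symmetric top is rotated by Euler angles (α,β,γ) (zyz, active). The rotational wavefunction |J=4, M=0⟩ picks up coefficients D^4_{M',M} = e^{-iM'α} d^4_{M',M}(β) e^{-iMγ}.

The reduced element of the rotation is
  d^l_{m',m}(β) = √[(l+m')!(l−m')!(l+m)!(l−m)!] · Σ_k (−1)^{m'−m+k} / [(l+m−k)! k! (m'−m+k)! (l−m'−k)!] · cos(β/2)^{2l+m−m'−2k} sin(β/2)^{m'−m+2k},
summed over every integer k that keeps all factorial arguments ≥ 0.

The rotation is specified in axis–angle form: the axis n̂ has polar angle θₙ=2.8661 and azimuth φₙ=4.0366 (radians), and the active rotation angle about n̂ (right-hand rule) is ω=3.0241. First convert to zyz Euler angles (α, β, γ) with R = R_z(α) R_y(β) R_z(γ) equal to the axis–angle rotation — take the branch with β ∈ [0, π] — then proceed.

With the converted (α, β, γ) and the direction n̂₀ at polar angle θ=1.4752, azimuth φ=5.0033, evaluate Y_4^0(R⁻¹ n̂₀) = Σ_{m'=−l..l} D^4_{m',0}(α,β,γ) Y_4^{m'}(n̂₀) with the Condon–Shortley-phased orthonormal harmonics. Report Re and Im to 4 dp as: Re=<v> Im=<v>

Re=0.1472 Im=0.0000

Axis–angle → zyz. n̂ = (sinθₙcosφₙ, sinθₙsinφₙ, cosθₙ) = (-0.170153, -0.212235, -0.962291), ω = 3.0241.
R = I cosω + sinω [n̂]ₓ + (1−cosω) n̂n̂ᵀ gives
  R = [-0.935401, +0.184778, +0.301465; -0.040827, -0.903329, +0.427001; +0.351223, +0.387109, +0.852519]
β = atan2(√(R₁₃²+R₂₃²), R₃₃) = 0.550010; α = atan2(R₂₃, R₁₃) mod 2π = 0.956050; γ = atan2(R₃₂, −R₃₁) mod 2π = 2.307628
Need the full column D^4_{m',0} for m'=−4..4 at α=0.9561, β=0.5500, γ=2.3076.
cos(β/2)=0.962424, sin(β/2)=0.271552
d^4_{-4,0}: single k=4 term ⇒ +0.039032;  D = -0.030286-0.024622i
d^4_{-3,0}: k∈[3..4] ⇒ +0.195638 -0.015575 = +0.180063;  D = -0.173373+0.048626i
d^4_{-2,0}: k∈[2..4] ⇒ +0.555936 -0.118023 +0.003523 = +0.441437;  D = -0.147756+0.415974i
d^4_{-1,0}: k∈[1..4] ⇒ +0.928821 -0.443666 +0.035321 -0.000469 = +0.520008;  D = +0.299915+0.424804i
d^4_{0,0}: k∈[0..4] ⇒ +0.736090 -0.937613 +0.167949 -0.005942 +0.000030 = -0.039486;  D = -0.039486+0.000000i
d^4_{1,0}: k∈[0..3] ⇒ -0.928821 +0.443666 -0.035321 +0.000469 = -0.520008;  D = -0.299915+0.424804i
d^4_{2,0}: k∈[0..2] ⇒ +0.555936 -0.118023 +0.003523 = +0.441437;  D = -0.147756-0.415974i
d^4_{3,0}: k∈[0..1] ⇒ -0.195638 +0.015575 = -0.180063;  D = +0.173373+0.048626i
d^4_{4,0}: single k=0 term ⇒ +0.039032;  D = -0.030286+0.024622i
Y_4^{m'}(θ=1.4752,φ=5.0033) and Σ D·Y over m':
  (-0.0303-0.0246i)·(+0.1721-0.3990i)  (-0.1734+0.0486i)·(-0.0903-0.0757i)  (-0.1478+0.4160i)·(+0.2593-0.1705i)  (+0.2999+0.4248i)·(-0.0379-0.1264i)  (-0.0395+0.0000i)·(+0.2888+0.0000i)  (-0.2999+0.4248i)·(+0.0379-0.1264i)  (-0.1478-0.4160i)·(+0.2593+0.1705i)  (+0.1734+0.0486i)·(+0.0903-0.0757i)  (-0.0303+0.0246i)·(+0.1721+0.3990i)
Y_4^0(R⁻¹ n̂) = +0.147179+0.000000i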